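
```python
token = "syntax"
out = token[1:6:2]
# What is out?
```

token has length 6. The slice token[1:6:2] selects indices [1, 3, 5] (1->'y', 3->'t', 5->'x'), giving 'ytx'.

'ytx'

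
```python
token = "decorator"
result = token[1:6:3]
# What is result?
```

token has length 9. The slice token[1:6:3] selects indices [1, 4] (1->'e', 4->'r'), giving 'er'.

'er'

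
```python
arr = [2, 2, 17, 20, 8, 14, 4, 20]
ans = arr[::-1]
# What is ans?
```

arr has length 8. The slice arr[::-1] selects indices [7, 6, 5, 4, 3, 2, 1, 0] (7->20, 6->4, 5->14, 4->8, 3->20, 2->17, 1->2, 0->2), giving [20, 4, 14, 8, 20, 17, 2, 2].

[20, 4, 14, 8, 20, 17, 2, 2]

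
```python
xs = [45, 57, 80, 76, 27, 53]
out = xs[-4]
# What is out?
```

xs has length 6. Negative index -4 maps to positive index 6 + (-4) = 2. xs[2] = 80.

80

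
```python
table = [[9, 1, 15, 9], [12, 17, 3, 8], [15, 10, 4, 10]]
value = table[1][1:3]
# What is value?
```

table[1] = [12, 17, 3, 8]. table[1] has length 4. The slice table[1][1:3] selects indices [1, 2] (1->17, 2->3), giving [17, 3].

[17, 3]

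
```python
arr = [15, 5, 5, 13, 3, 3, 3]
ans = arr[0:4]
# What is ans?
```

arr has length 7. The slice arr[0:4] selects indices [0, 1, 2, 3] (0->15, 1->5, 2->5, 3->13), giving [15, 5, 5, 13].

[15, 5, 5, 13]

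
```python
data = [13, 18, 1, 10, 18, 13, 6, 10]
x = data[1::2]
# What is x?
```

data has length 8. The slice data[1::2] selects indices [1, 3, 5, 7] (1->18, 3->10, 5->13, 7->10), giving [18, 10, 13, 10].

[18, 10, 13, 10]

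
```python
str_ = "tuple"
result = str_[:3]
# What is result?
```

str_ has length 5. The slice str_[:3] selects indices [0, 1, 2] (0->'t', 1->'u', 2->'p'), giving 'tup'.

'tup'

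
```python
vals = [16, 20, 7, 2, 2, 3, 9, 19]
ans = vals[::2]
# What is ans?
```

vals has length 8. The slice vals[::2] selects indices [0, 2, 4, 6] (0->16, 2->7, 4->2, 6->9), giving [16, 7, 2, 9].

[16, 7, 2, 9]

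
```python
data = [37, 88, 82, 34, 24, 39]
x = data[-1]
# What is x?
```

data has length 6. Negative index -1 maps to positive index 6 + (-1) = 5. data[5] = 39.

39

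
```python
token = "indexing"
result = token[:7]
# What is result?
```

token has length 8. The slice token[:7] selects indices [0, 1, 2, 3, 4, 5, 6] (0->'i', 1->'n', 2->'d', 3->'e', 4->'x', 5->'i', 6->'n'), giving 'indexin'.

'indexin'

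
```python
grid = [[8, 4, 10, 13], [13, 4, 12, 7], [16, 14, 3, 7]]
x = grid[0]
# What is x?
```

grid has 3 rows. Row 0 is [8, 4, 10, 13].

[8, 4, 10, 13]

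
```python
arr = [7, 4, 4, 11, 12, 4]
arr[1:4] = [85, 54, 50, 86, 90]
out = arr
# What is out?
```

arr starts as [7, 4, 4, 11, 12, 4] (length 6). The slice arr[1:4] covers indices [1, 2, 3] with values [4, 4, 11]. Replacing that slice with [85, 54, 50, 86, 90] (different length) produces [7, 85, 54, 50, 86, 90, 12, 4].

[7, 85, 54, 50, 86, 90, 12, 4]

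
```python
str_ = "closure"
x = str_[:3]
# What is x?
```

str_ has length 7. The slice str_[:3] selects indices [0, 1, 2] (0->'c', 1->'l', 2->'o'), giving 'clo'.

'clo'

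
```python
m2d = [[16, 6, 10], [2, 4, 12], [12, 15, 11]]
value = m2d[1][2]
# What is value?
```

m2d[1] = [2, 4, 12]. Taking column 2 of that row yields 12.

12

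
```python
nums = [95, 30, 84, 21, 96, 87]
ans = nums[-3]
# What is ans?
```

nums has length 6. Negative index -3 maps to positive index 6 + (-3) = 3. nums[3] = 21.

21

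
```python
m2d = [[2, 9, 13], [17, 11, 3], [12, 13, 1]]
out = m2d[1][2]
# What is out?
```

m2d[1] = [17, 11, 3]. Taking column 2 of that row yields 3.

3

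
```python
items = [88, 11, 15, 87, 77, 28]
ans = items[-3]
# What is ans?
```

items has length 6. Negative index -3 maps to positive index 6 + (-3) = 3. items[3] = 87.

87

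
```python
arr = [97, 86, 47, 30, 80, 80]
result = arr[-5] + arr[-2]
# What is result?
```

arr has length 6. Negative index -5 maps to positive index 6 + (-5) = 1. arr[1] = 86.
arr has length 6. Negative index -2 maps to positive index 6 + (-2) = 4. arr[4] = 80.
Sum: 86 + 80 = 166.

166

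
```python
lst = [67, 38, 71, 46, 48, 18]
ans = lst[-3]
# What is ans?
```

lst has length 6. Negative index -3 maps to positive index 6 + (-3) = 3. lst[3] = 46.

46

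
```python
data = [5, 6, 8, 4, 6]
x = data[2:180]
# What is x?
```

data has length 5. The slice data[2:180] selects indices [2, 3, 4] (2->8, 3->4, 4->6), giving [8, 4, 6].

[8, 4, 6]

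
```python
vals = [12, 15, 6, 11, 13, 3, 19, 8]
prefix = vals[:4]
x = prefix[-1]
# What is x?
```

vals has length 8. The slice vals[:4] selects indices [0, 1, 2, 3] (0->12, 1->15, 2->6, 3->11), giving [12, 15, 6, 11]. So prefix = [12, 15, 6, 11]. Then prefix[-1] = 11.

11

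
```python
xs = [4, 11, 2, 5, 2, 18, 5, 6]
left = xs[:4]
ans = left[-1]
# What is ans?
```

xs has length 8. The slice xs[:4] selects indices [0, 1, 2, 3] (0->4, 1->11, 2->2, 3->5), giving [4, 11, 2, 5]. So left = [4, 11, 2, 5]. Then left[-1] = 5.

5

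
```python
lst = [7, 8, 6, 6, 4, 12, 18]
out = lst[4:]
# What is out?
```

lst has length 7. The slice lst[4:] selects indices [4, 5, 6] (4->4, 5->12, 6->18), giving [4, 12, 18].

[4, 12, 18]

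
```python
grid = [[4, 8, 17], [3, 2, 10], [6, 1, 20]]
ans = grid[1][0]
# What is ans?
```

grid[1] = [3, 2, 10]. Taking column 0 of that row yields 3.

3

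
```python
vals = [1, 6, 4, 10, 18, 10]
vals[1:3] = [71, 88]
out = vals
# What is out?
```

vals starts as [1, 6, 4, 10, 18, 10] (length 6). The slice vals[1:3] covers indices [1, 2] with values [6, 4]. Replacing that slice with [71, 88] (same length) produces [1, 71, 88, 10, 18, 10].

[1, 71, 88, 10, 18, 10]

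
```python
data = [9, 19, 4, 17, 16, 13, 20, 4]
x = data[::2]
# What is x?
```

data has length 8. The slice data[::2] selects indices [0, 2, 4, 6] (0->9, 2->4, 4->16, 6->20), giving [9, 4, 16, 20].

[9, 4, 16, 20]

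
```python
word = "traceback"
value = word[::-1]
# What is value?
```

word has length 9. The slice word[::-1] selects indices [8, 7, 6, 5, 4, 3, 2, 1, 0] (8->'k', 7->'c', 6->'a', 5->'b', 4->'e', 3->'c', 2->'a', 1->'r', 0->'t'), giving 'kcabecart'.

'kcabecart'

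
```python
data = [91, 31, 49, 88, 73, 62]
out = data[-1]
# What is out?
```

data has length 6. Negative index -1 maps to positive index 6 + (-1) = 5. data[5] = 62.

62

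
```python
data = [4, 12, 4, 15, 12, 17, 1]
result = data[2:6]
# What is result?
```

data has length 7. The slice data[2:6] selects indices [2, 3, 4, 5] (2->4, 3->15, 4->12, 5->17), giving [4, 15, 12, 17].

[4, 15, 12, 17]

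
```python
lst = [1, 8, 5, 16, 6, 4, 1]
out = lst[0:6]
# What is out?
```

lst has length 7. The slice lst[0:6] selects indices [0, 1, 2, 3, 4, 5] (0->1, 1->8, 2->5, 3->16, 4->6, 5->4), giving [1, 8, 5, 16, 6, 4].

[1, 8, 5, 16, 6, 4]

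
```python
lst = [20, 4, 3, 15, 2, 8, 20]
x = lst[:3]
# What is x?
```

lst has length 7. The slice lst[:3] selects indices [0, 1, 2] (0->20, 1->4, 2->3), giving [20, 4, 3].

[20, 4, 3]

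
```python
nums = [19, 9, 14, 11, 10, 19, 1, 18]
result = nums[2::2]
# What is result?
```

nums has length 8. The slice nums[2::2] selects indices [2, 4, 6] (2->14, 4->10, 6->1), giving [14, 10, 1].

[14, 10, 1]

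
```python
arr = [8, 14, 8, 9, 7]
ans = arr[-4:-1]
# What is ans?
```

arr has length 5. The slice arr[-4:-1] selects indices [1, 2, 3] (1->14, 2->8, 3->9), giving [14, 8, 9].

[14, 8, 9]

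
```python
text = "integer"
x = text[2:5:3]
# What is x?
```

text has length 7. The slice text[2:5:3] selects indices [2] (2->'t'), giving 't'.

't'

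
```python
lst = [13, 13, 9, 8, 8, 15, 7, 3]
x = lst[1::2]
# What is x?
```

lst has length 8. The slice lst[1::2] selects indices [1, 3, 5, 7] (1->13, 3->8, 5->15, 7->3), giving [13, 8, 15, 3].

[13, 8, 15, 3]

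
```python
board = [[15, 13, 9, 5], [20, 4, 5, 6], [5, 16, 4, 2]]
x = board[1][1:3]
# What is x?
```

board[1] = [20, 4, 5, 6]. board[1] has length 4. The slice board[1][1:3] selects indices [1, 2] (1->4, 2->5), giving [4, 5].

[4, 5]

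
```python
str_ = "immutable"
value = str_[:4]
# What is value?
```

str_ has length 9. The slice str_[:4] selects indices [0, 1, 2, 3] (0->'i', 1->'m', 2->'m', 3->'u'), giving 'immu'.

'immu'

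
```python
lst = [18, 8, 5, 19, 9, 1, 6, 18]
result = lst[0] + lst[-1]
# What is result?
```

lst has length 8. lst[0] = 18.
lst has length 8. Negative index -1 maps to positive index 8 + (-1) = 7. lst[7] = 18.
Sum: 18 + 18 = 36.

36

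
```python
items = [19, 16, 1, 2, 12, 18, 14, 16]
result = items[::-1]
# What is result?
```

items has length 8. The slice items[::-1] selects indices [7, 6, 5, 4, 3, 2, 1, 0] (7->16, 6->14, 5->18, 4->12, 3->2, 2->1, 1->16, 0->19), giving [16, 14, 18, 12, 2, 1, 16, 19].

[16, 14, 18, 12, 2, 1, 16, 19]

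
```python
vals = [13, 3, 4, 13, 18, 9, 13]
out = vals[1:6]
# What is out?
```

vals has length 7. The slice vals[1:6] selects indices [1, 2, 3, 4, 5] (1->3, 2->4, 3->13, 4->18, 5->9), giving [3, 4, 13, 18, 9].

[3, 4, 13, 18, 9]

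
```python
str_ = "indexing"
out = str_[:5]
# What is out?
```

str_ has length 8. The slice str_[:5] selects indices [0, 1, 2, 3, 4] (0->'i', 1->'n', 2->'d', 3->'e', 4->'x'), giving 'index'.

'index'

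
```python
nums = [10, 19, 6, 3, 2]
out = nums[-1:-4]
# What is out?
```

nums has length 5. The slice nums[-1:-4] resolves to an empty index range, so the result is [].

[]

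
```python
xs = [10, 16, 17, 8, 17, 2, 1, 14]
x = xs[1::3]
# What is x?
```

xs has length 8. The slice xs[1::3] selects indices [1, 4, 7] (1->16, 4->17, 7->14), giving [16, 17, 14].

[16, 17, 14]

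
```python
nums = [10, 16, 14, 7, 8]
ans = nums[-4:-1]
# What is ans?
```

nums has length 5. The slice nums[-4:-1] selects indices [1, 2, 3] (1->16, 2->14, 3->7), giving [16, 14, 7].

[16, 14, 7]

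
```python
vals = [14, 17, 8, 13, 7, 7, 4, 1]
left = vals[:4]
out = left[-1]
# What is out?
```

vals has length 8. The slice vals[:4] selects indices [0, 1, 2, 3] (0->14, 1->17, 2->8, 3->13), giving [14, 17, 8, 13]. So left = [14, 17, 8, 13]. Then left[-1] = 13.

13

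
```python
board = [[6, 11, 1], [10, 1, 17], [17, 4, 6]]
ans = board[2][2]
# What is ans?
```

board[2] = [17, 4, 6]. Taking column 2 of that row yields 6.

6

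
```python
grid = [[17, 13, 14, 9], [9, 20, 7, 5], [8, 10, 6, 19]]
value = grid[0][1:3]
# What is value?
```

grid[0] = [17, 13, 14, 9]. grid[0] has length 4. The slice grid[0][1:3] selects indices [1, 2] (1->13, 2->14), giving [13, 14].

[13, 14]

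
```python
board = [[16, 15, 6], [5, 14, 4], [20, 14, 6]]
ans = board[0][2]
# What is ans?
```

board[0] = [16, 15, 6]. Taking column 2 of that row yields 6.

6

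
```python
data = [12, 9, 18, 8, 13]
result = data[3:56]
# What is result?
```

data has length 5. The slice data[3:56] selects indices [3, 4] (3->8, 4->13), giving [8, 13].

[8, 13]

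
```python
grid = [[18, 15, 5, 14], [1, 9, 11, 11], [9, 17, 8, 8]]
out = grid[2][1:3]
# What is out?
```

grid[2] = [9, 17, 8, 8]. grid[2] has length 4. The slice grid[2][1:3] selects indices [1, 2] (1->17, 2->8), giving [17, 8].

[17, 8]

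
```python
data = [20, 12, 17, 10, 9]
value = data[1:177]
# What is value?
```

data has length 5. The slice data[1:177] selects indices [1, 2, 3, 4] (1->12, 2->17, 3->10, 4->9), giving [12, 17, 10, 9].

[12, 17, 10, 9]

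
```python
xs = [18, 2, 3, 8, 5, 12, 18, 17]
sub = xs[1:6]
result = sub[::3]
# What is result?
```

xs has length 8. The slice xs[1:6] selects indices [1, 2, 3, 4, 5] (1->2, 2->3, 3->8, 4->5, 5->12), giving [2, 3, 8, 5, 12]. So sub = [2, 3, 8, 5, 12]. sub has length 5. The slice sub[::3] selects indices [0, 3] (0->2, 3->5), giving [2, 5].

[2, 5]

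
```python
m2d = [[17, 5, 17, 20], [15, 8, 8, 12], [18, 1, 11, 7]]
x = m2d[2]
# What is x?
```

m2d has 3 rows. Row 2 is [18, 1, 11, 7].

[18, 1, 11, 7]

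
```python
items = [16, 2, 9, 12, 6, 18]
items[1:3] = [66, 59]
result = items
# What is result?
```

items starts as [16, 2, 9, 12, 6, 18] (length 6). The slice items[1:3] covers indices [1, 2] with values [2, 9]. Replacing that slice with [66, 59] (same length) produces [16, 66, 59, 12, 6, 18].

[16, 66, 59, 12, 6, 18]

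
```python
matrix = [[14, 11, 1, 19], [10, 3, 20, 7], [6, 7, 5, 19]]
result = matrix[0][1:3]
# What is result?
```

matrix[0] = [14, 11, 1, 19]. matrix[0] has length 4. The slice matrix[0][1:3] selects indices [1, 2] (1->11, 2->1), giving [11, 1].

[11, 1]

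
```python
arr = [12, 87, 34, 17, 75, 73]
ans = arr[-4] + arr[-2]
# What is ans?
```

arr has length 6. Negative index -4 maps to positive index 6 + (-4) = 2. arr[2] = 34.
arr has length 6. Negative index -2 maps to positive index 6 + (-2) = 4. arr[4] = 75.
Sum: 34 + 75 = 109.

109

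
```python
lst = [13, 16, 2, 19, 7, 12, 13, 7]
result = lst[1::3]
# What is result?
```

lst has length 8. The slice lst[1::3] selects indices [1, 4, 7] (1->16, 4->7, 7->7), giving [16, 7, 7].

[16, 7, 7]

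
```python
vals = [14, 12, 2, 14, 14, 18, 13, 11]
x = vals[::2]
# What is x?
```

vals has length 8. The slice vals[::2] selects indices [0, 2, 4, 6] (0->14, 2->2, 4->14, 6->13), giving [14, 2, 14, 13].

[14, 2, 14, 13]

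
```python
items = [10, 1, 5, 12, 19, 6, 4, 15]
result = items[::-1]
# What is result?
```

items has length 8. The slice items[::-1] selects indices [7, 6, 5, 4, 3, 2, 1, 0] (7->15, 6->4, 5->6, 4->19, 3->12, 2->5, 1->1, 0->10), giving [15, 4, 6, 19, 12, 5, 1, 10].

[15, 4, 6, 19, 12, 5, 1, 10]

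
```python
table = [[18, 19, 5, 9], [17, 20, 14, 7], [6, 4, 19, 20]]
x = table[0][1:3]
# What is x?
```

table[0] = [18, 19, 5, 9]. table[0] has length 4. The slice table[0][1:3] selects indices [1, 2] (1->19, 2->5), giving [19, 5].

[19, 5]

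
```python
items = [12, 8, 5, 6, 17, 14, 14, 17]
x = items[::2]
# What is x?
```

items has length 8. The slice items[::2] selects indices [0, 2, 4, 6] (0->12, 2->5, 4->17, 6->14), giving [12, 5, 17, 14].

[12, 5, 17, 14]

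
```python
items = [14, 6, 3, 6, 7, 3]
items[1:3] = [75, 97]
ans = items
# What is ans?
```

items starts as [14, 6, 3, 6, 7, 3] (length 6). The slice items[1:3] covers indices [1, 2] with values [6, 3]. Replacing that slice with [75, 97] (same length) produces [14, 75, 97, 6, 7, 3].

[14, 75, 97, 6, 7, 3]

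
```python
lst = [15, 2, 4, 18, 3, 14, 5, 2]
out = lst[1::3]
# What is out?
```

lst has length 8. The slice lst[1::3] selects indices [1, 4, 7] (1->2, 4->3, 7->2), giving [2, 3, 2].

[2, 3, 2]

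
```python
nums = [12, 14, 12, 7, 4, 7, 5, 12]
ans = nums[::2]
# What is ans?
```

nums has length 8. The slice nums[::2] selects indices [0, 2, 4, 6] (0->12, 2->12, 4->4, 6->5), giving [12, 12, 4, 5].

[12, 12, 4, 5]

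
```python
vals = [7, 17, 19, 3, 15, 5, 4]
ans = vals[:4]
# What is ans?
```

vals has length 7. The slice vals[:4] selects indices [0, 1, 2, 3] (0->7, 1->17, 2->19, 3->3), giving [7, 17, 19, 3].

[7, 17, 19, 3]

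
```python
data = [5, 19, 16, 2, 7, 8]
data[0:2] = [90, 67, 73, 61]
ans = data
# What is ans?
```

data starts as [5, 19, 16, 2, 7, 8] (length 6). The slice data[0:2] covers indices [0, 1] with values [5, 19]. Replacing that slice with [90, 67, 73, 61] (different length) produces [90, 67, 73, 61, 16, 2, 7, 8].

[90, 67, 73, 61, 16, 2, 7, 8]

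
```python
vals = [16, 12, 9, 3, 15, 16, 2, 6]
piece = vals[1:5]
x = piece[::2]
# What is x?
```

vals has length 8. The slice vals[1:5] selects indices [1, 2, 3, 4] (1->12, 2->9, 3->3, 4->15), giving [12, 9, 3, 15]. So piece = [12, 9, 3, 15]. piece has length 4. The slice piece[::2] selects indices [0, 2] (0->12, 2->3), giving [12, 3].

[12, 3]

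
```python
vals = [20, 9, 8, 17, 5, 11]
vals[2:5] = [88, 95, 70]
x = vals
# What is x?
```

vals starts as [20, 9, 8, 17, 5, 11] (length 6). The slice vals[2:5] covers indices [2, 3, 4] with values [8, 17, 5]. Replacing that slice with [88, 95, 70] (same length) produces [20, 9, 88, 95, 70, 11].

[20, 9, 88, 95, 70, 11]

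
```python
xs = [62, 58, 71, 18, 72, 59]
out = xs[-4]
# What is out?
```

xs has length 6. Negative index -4 maps to positive index 6 + (-4) = 2. xs[2] = 71.

71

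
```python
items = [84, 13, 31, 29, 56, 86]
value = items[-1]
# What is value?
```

items has length 6. Negative index -1 maps to positive index 6 + (-1) = 5. items[5] = 86.

86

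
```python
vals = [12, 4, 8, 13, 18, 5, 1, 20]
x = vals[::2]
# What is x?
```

vals has length 8. The slice vals[::2] selects indices [0, 2, 4, 6] (0->12, 2->8, 4->18, 6->1), giving [12, 8, 18, 1].

[12, 8, 18, 1]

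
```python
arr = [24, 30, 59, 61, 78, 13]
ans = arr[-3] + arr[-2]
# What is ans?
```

arr has length 6. Negative index -3 maps to positive index 6 + (-3) = 3. arr[3] = 61.
arr has length 6. Negative index -2 maps to positive index 6 + (-2) = 4. arr[4] = 78.
Sum: 61 + 78 = 139.

139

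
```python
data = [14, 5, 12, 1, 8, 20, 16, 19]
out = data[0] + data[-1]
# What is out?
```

data has length 8. data[0] = 14.
data has length 8. Negative index -1 maps to positive index 8 + (-1) = 7. data[7] = 19.
Sum: 14 + 19 = 33.

33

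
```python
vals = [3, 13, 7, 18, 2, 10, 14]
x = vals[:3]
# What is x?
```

vals has length 7. The slice vals[:3] selects indices [0, 1, 2] (0->3, 1->13, 2->7), giving [3, 13, 7].

[3, 13, 7]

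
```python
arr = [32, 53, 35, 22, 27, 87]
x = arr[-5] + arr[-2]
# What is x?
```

arr has length 6. Negative index -5 maps to positive index 6 + (-5) = 1. arr[1] = 53.
arr has length 6. Negative index -2 maps to positive index 6 + (-2) = 4. arr[4] = 27.
Sum: 53 + 27 = 80.

80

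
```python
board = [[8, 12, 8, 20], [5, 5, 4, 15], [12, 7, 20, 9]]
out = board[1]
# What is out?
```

board has 3 rows. Row 1 is [5, 5, 4, 15].

[5, 5, 4, 15]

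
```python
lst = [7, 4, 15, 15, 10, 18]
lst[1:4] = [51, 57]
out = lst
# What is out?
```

lst starts as [7, 4, 15, 15, 10, 18] (length 6). The slice lst[1:4] covers indices [1, 2, 3] with values [4, 15, 15]. Replacing that slice with [51, 57] (different length) produces [7, 51, 57, 10, 18].

[7, 51, 57, 10, 18]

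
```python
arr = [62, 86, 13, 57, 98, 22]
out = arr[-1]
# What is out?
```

arr has length 6. Negative index -1 maps to positive index 6 + (-1) = 5. arr[5] = 22.

22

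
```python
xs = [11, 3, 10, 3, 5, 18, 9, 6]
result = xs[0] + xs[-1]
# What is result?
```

xs has length 8. xs[0] = 11.
xs has length 8. Negative index -1 maps to positive index 8 + (-1) = 7. xs[7] = 6.
Sum: 11 + 6 = 17.

17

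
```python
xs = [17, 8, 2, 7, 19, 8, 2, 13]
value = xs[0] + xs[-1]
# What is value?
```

xs has length 8. xs[0] = 17.
xs has length 8. Negative index -1 maps to positive index 8 + (-1) = 7. xs[7] = 13.
Sum: 17 + 13 = 30.

30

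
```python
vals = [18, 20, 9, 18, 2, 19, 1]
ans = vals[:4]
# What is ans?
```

vals has length 7. The slice vals[:4] selects indices [0, 1, 2, 3] (0->18, 1->20, 2->9, 3->18), giving [18, 20, 9, 18].

[18, 20, 9, 18]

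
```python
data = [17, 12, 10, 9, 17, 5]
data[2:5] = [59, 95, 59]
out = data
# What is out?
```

data starts as [17, 12, 10, 9, 17, 5] (length 6). The slice data[2:5] covers indices [2, 3, 4] with values [10, 9, 17]. Replacing that slice with [59, 95, 59] (same length) produces [17, 12, 59, 95, 59, 5].

[17, 12, 59, 95, 59, 5]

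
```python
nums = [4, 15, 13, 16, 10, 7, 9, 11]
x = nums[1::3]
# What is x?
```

nums has length 8. The slice nums[1::3] selects indices [1, 4, 7] (1->15, 4->10, 7->11), giving [15, 10, 11].

[15, 10, 11]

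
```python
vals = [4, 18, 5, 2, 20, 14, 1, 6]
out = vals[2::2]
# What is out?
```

vals has length 8. The slice vals[2::2] selects indices [2, 4, 6] (2->5, 4->20, 6->1), giving [5, 20, 1].

[5, 20, 1]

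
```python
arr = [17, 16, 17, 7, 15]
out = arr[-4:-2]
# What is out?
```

arr has length 5. The slice arr[-4:-2] selects indices [1, 2] (1->16, 2->17), giving [16, 17].

[16, 17]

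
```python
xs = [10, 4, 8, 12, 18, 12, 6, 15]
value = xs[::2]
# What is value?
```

xs has length 8. The slice xs[::2] selects indices [0, 2, 4, 6] (0->10, 2->8, 4->18, 6->6), giving [10, 8, 18, 6].

[10, 8, 18, 6]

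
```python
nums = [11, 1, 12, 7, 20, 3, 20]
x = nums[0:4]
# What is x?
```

nums has length 7. The slice nums[0:4] selects indices [0, 1, 2, 3] (0->11, 1->1, 2->12, 3->7), giving [11, 1, 12, 7].

[11, 1, 12, 7]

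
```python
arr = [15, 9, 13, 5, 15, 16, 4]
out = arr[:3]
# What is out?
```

arr has length 7. The slice arr[:3] selects indices [0, 1, 2] (0->15, 1->9, 2->13), giving [15, 9, 13].

[15, 9, 13]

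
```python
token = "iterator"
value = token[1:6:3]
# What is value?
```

token has length 8. The slice token[1:6:3] selects indices [1, 4] (1->'t', 4->'a'), giving 'ta'.

'ta'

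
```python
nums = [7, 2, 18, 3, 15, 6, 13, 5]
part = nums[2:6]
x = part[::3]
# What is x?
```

nums has length 8. The slice nums[2:6] selects indices [2, 3, 4, 5] (2->18, 3->3, 4->15, 5->6), giving [18, 3, 15, 6]. So part = [18, 3, 15, 6]. part has length 4. The slice part[::3] selects indices [0, 3] (0->18, 3->6), giving [18, 6].

[18, 6]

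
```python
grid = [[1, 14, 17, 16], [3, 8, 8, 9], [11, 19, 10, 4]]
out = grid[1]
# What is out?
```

grid has 3 rows. Row 1 is [3, 8, 8, 9].

[3, 8, 8, 9]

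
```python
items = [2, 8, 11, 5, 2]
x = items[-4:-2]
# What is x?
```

items has length 5. The slice items[-4:-2] selects indices [1, 2] (1->8, 2->11), giving [8, 11].

[8, 11]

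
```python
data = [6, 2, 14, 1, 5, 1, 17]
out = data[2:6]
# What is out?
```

data has length 7. The slice data[2:6] selects indices [2, 3, 4, 5] (2->14, 3->1, 4->5, 5->1), giving [14, 1, 5, 1].

[14, 1, 5, 1]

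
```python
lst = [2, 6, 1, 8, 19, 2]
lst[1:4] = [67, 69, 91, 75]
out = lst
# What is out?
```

lst starts as [2, 6, 1, 8, 19, 2] (length 6). The slice lst[1:4] covers indices [1, 2, 3] with values [6, 1, 8]. Replacing that slice with [67, 69, 91, 75] (different length) produces [2, 67, 69, 91, 75, 19, 2].

[2, 67, 69, 91, 75, 19, 2]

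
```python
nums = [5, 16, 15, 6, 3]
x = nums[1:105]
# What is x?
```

nums has length 5. The slice nums[1:105] selects indices [1, 2, 3, 4] (1->16, 2->15, 3->6, 4->3), giving [16, 15, 6, 3].

[16, 15, 6, 3]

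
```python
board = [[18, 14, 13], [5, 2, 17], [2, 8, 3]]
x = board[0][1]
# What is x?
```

board[0] = [18, 14, 13]. Taking column 1 of that row yields 14.

14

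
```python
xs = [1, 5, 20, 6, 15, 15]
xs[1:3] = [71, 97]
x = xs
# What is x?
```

xs starts as [1, 5, 20, 6, 15, 15] (length 6). The slice xs[1:3] covers indices [1, 2] with values [5, 20]. Replacing that slice with [71, 97] (same length) produces [1, 71, 97, 6, 15, 15].

[1, 71, 97, 6, 15, 15]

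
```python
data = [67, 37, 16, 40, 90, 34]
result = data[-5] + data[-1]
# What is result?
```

data has length 6. Negative index -5 maps to positive index 6 + (-5) = 1. data[1] = 37.
data has length 6. Negative index -1 maps to positive index 6 + (-1) = 5. data[5] = 34.
Sum: 37 + 34 = 71.

71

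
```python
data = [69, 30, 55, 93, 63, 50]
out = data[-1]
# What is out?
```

data has length 6. Negative index -1 maps to positive index 6 + (-1) = 5. data[5] = 50.

50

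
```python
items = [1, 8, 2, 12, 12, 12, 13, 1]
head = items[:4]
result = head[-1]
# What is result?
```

items has length 8. The slice items[:4] selects indices [0, 1, 2, 3] (0->1, 1->8, 2->2, 3->12), giving [1, 8, 2, 12]. So head = [1, 8, 2, 12]. Then head[-1] = 12.

12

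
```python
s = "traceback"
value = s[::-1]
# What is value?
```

s has length 9. The slice s[::-1] selects indices [8, 7, 6, 5, 4, 3, 2, 1, 0] (8->'k', 7->'c', 6->'a', 5->'b', 4->'e', 3->'c', 2->'a', 1->'r', 0->'t'), giving 'kcabecart'.

'kcabecart'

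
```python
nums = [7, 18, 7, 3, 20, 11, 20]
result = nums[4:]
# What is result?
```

nums has length 7. The slice nums[4:] selects indices [4, 5, 6] (4->20, 5->11, 6->20), giving [20, 11, 20].

[20, 11, 20]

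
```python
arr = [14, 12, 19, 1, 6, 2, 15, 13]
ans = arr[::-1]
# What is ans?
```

arr has length 8. The slice arr[::-1] selects indices [7, 6, 5, 4, 3, 2, 1, 0] (7->13, 6->15, 5->2, 4->6, 3->1, 2->19, 1->12, 0->14), giving [13, 15, 2, 6, 1, 19, 12, 14].

[13, 15, 2, 6, 1, 19, 12, 14]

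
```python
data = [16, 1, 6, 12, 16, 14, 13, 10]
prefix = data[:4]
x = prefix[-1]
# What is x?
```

data has length 8. The slice data[:4] selects indices [0, 1, 2, 3] (0->16, 1->1, 2->6, 3->12), giving [16, 1, 6, 12]. So prefix = [16, 1, 6, 12]. Then prefix[-1] = 12.

12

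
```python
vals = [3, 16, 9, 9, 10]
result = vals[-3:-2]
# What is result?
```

vals has length 5. The slice vals[-3:-2] selects indices [2] (2->9), giving [9].

[9]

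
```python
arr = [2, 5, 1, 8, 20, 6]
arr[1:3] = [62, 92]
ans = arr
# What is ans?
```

arr starts as [2, 5, 1, 8, 20, 6] (length 6). The slice arr[1:3] covers indices [1, 2] with values [5, 1]. Replacing that slice with [62, 92] (same length) produces [2, 62, 92, 8, 20, 6].

[2, 62, 92, 8, 20, 6]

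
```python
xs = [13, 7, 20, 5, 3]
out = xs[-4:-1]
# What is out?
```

xs has length 5. The slice xs[-4:-1] selects indices [1, 2, 3] (1->7, 2->20, 3->5), giving [7, 20, 5].

[7, 20, 5]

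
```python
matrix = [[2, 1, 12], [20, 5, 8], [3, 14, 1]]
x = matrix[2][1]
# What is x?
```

matrix[2] = [3, 14, 1]. Taking column 1 of that row yields 14.

14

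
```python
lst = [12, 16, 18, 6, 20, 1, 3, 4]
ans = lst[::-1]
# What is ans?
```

lst has length 8. The slice lst[::-1] selects indices [7, 6, 5, 4, 3, 2, 1, 0] (7->4, 6->3, 5->1, 4->20, 3->6, 2->18, 1->16, 0->12), giving [4, 3, 1, 20, 6, 18, 16, 12].

[4, 3, 1, 20, 6, 18, 16, 12]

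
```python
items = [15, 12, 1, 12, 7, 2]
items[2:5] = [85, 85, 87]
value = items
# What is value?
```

items starts as [15, 12, 1, 12, 7, 2] (length 6). The slice items[2:5] covers indices [2, 3, 4] with values [1, 12, 7]. Replacing that slice with [85, 85, 87] (same length) produces [15, 12, 85, 85, 87, 2].

[15, 12, 85, 85, 87, 2]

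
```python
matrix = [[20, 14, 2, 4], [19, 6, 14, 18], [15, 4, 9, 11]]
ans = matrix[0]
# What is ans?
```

matrix has 3 rows. Row 0 is [20, 14, 2, 4].

[20, 14, 2, 4]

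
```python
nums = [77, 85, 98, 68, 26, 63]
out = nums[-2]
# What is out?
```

nums has length 6. Negative index -2 maps to positive index 6 + (-2) = 4. nums[4] = 26.

26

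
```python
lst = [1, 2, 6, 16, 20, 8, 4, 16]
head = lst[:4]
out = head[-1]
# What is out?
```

lst has length 8. The slice lst[:4] selects indices [0, 1, 2, 3] (0->1, 1->2, 2->6, 3->16), giving [1, 2, 6, 16]. So head = [1, 2, 6, 16]. Then head[-1] = 16.

16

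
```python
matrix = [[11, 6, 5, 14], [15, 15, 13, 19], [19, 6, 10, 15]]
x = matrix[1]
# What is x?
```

matrix has 3 rows. Row 1 is [15, 15, 13, 19].

[15, 15, 13, 19]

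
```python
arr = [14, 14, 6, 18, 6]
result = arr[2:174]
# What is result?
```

arr has length 5. The slice arr[2:174] selects indices [2, 3, 4] (2->6, 3->18, 4->6), giving [6, 18, 6].

[6, 18, 6]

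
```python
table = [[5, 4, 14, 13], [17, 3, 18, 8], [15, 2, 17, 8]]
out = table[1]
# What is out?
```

table has 3 rows. Row 1 is [17, 3, 18, 8].

[17, 3, 18, 8]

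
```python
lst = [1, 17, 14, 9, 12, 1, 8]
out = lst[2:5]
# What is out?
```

lst has length 7. The slice lst[2:5] selects indices [2, 3, 4] (2->14, 3->9, 4->12), giving [14, 9, 12].

[14, 9, 12]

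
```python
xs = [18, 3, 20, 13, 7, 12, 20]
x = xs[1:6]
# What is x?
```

xs has length 7. The slice xs[1:6] selects indices [1, 2, 3, 4, 5] (1->3, 2->20, 3->13, 4->7, 5->12), giving [3, 20, 13, 7, 12].

[3, 20, 13, 7, 12]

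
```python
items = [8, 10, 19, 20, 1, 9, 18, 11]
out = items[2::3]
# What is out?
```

items has length 8. The slice items[2::3] selects indices [2, 5] (2->19, 5->9), giving [19, 9].

[19, 9]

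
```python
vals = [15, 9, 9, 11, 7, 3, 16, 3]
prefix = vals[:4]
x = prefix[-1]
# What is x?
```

vals has length 8. The slice vals[:4] selects indices [0, 1, 2, 3] (0->15, 1->9, 2->9, 3->11), giving [15, 9, 9, 11]. So prefix = [15, 9, 9, 11]. Then prefix[-1] = 11.

11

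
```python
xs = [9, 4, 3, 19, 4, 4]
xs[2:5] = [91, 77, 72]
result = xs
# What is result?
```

xs starts as [9, 4, 3, 19, 4, 4] (length 6). The slice xs[2:5] covers indices [2, 3, 4] with values [3, 19, 4]. Replacing that slice with [91, 77, 72] (same length) produces [9, 4, 91, 77, 72, 4].

[9, 4, 91, 77, 72, 4]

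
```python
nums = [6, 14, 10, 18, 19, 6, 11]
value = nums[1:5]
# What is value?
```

nums has length 7. The slice nums[1:5] selects indices [1, 2, 3, 4] (1->14, 2->10, 3->18, 4->19), giving [14, 10, 18, 19].

[14, 10, 18, 19]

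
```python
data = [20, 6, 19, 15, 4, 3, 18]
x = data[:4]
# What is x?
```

data has length 7. The slice data[:4] selects indices [0, 1, 2, 3] (0->20, 1->6, 2->19, 3->15), giving [20, 6, 19, 15].

[20, 6, 19, 15]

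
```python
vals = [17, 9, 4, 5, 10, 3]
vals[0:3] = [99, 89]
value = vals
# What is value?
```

vals starts as [17, 9, 4, 5, 10, 3] (length 6). The slice vals[0:3] covers indices [0, 1, 2] with values [17, 9, 4]. Replacing that slice with [99, 89] (different length) produces [99, 89, 5, 10, 3].

[99, 89, 5, 10, 3]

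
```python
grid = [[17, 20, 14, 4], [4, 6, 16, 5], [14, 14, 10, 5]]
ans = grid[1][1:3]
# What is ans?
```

grid[1] = [4, 6, 16, 5]. grid[1] has length 4. The slice grid[1][1:3] selects indices [1, 2] (1->6, 2->16), giving [6, 16].

[6, 16]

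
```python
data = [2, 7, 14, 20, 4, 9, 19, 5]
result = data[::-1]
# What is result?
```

data has length 8. The slice data[::-1] selects indices [7, 6, 5, 4, 3, 2, 1, 0] (7->5, 6->19, 5->9, 4->4, 3->20, 2->14, 1->7, 0->2), giving [5, 19, 9, 4, 20, 14, 7, 2].

[5, 19, 9, 4, 20, 14, 7, 2]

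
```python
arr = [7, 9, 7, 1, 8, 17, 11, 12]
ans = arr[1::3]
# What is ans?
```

arr has length 8. The slice arr[1::3] selects indices [1, 4, 7] (1->9, 4->8, 7->12), giving [9, 8, 12].

[9, 8, 12]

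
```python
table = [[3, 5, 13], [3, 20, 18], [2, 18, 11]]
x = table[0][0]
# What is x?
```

table[0] = [3, 5, 13]. Taking column 0 of that row yields 3.

3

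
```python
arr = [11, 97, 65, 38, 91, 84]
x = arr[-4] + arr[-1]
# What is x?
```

arr has length 6. Negative index -4 maps to positive index 6 + (-4) = 2. arr[2] = 65.
arr has length 6. Negative index -1 maps to positive index 6 + (-1) = 5. arr[5] = 84.
Sum: 65 + 84 = 149.

149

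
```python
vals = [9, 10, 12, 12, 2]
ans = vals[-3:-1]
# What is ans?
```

vals has length 5. The slice vals[-3:-1] selects indices [2, 3] (2->12, 3->12), giving [12, 12].

[12, 12]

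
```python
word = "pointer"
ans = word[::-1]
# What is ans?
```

word has length 7. The slice word[::-1] selects indices [6, 5, 4, 3, 2, 1, 0] (6->'r', 5->'e', 4->'t', 3->'n', 2->'i', 1->'o', 0->'p'), giving 'retniop'.

'retniop'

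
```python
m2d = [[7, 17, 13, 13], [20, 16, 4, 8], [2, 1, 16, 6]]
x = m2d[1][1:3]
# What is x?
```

m2d[1] = [20, 16, 4, 8]. m2d[1] has length 4. The slice m2d[1][1:3] selects indices [1, 2] (1->16, 2->4), giving [16, 4].

[16, 4]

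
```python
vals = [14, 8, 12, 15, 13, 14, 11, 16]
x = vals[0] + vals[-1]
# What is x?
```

vals has length 8. vals[0] = 14.
vals has length 8. Negative index -1 maps to positive index 8 + (-1) = 7. vals[7] = 16.
Sum: 14 + 16 = 30.

30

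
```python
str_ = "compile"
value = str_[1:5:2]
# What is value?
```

str_ has length 7. The slice str_[1:5:2] selects indices [1, 3] (1->'o', 3->'p'), giving 'op'.

'op'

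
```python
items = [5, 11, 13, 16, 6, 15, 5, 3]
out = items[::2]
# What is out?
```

items has length 8. The slice items[::2] selects indices [0, 2, 4, 6] (0->5, 2->13, 4->6, 6->5), giving [5, 13, 6, 5].

[5, 13, 6, 5]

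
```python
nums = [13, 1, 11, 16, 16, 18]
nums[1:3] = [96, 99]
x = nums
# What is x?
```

nums starts as [13, 1, 11, 16, 16, 18] (length 6). The slice nums[1:3] covers indices [1, 2] with values [1, 11]. Replacing that slice with [96, 99] (same length) produces [13, 96, 99, 16, 16, 18].

[13, 96, 99, 16, 16, 18]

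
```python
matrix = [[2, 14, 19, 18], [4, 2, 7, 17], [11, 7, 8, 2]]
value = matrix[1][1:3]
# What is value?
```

matrix[1] = [4, 2, 7, 17]. matrix[1] has length 4. The slice matrix[1][1:3] selects indices [1, 2] (1->2, 2->7), giving [2, 7].

[2, 7]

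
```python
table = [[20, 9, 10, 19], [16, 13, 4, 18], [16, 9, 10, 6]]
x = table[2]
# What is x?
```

table has 3 rows. Row 2 is [16, 9, 10, 6].

[16, 9, 10, 6]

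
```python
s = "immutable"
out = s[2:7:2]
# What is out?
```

s has length 9. The slice s[2:7:2] selects indices [2, 4, 6] (2->'m', 4->'t', 6->'b'), giving 'mtb'.

'mtb'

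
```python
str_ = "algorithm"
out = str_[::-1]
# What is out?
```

str_ has length 9. The slice str_[::-1] selects indices [8, 7, 6, 5, 4, 3, 2, 1, 0] (8->'m', 7->'h', 6->'t', 5->'i', 4->'r', 3->'o', 2->'g', 1->'l', 0->'a'), giving 'mhtirogla'.

'mhtirogla'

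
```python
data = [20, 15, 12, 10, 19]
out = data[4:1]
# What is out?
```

data has length 5. The slice data[4:1] resolves to an empty index range, so the result is [].

[]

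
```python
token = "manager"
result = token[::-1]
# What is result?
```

token has length 7. The slice token[::-1] selects indices [6, 5, 4, 3, 2, 1, 0] (6->'r', 5->'e', 4->'g', 3->'a', 2->'n', 1->'a', 0->'m'), giving 'reganam'.

'reganam'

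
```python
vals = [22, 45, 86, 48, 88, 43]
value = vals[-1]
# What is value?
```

vals has length 6. Negative index -1 maps to positive index 6 + (-1) = 5. vals[5] = 43.

43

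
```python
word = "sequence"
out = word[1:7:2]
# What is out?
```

word has length 8. The slice word[1:7:2] selects indices [1, 3, 5] (1->'e', 3->'u', 5->'n'), giving 'eun'.

'eun'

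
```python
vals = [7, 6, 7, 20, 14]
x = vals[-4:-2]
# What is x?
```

vals has length 5. The slice vals[-4:-2] selects indices [1, 2] (1->6, 2->7), giving [6, 7].

[6, 7]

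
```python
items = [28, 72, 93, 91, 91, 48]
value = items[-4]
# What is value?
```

items has length 6. Negative index -4 maps to positive index 6 + (-4) = 2. items[2] = 93.

93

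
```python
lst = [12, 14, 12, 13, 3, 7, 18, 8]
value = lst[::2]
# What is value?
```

lst has length 8. The slice lst[::2] selects indices [0, 2, 4, 6] (0->12, 2->12, 4->3, 6->18), giving [12, 12, 3, 18].

[12, 12, 3, 18]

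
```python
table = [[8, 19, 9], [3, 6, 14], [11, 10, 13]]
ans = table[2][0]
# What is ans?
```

table[2] = [11, 10, 13]. Taking column 0 of that row yields 11.

11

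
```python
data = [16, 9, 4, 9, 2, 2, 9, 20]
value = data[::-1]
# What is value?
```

data has length 8. The slice data[::-1] selects indices [7, 6, 5, 4, 3, 2, 1, 0] (7->20, 6->9, 5->2, 4->2, 3->9, 2->4, 1->9, 0->16), giving [20, 9, 2, 2, 9, 4, 9, 16].

[20, 9, 2, 2, 9, 4, 9, 16]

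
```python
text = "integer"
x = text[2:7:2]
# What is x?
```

text has length 7. The slice text[2:7:2] selects indices [2, 4, 6] (2->'t', 4->'g', 6->'r'), giving 'tgr'.

'tgr'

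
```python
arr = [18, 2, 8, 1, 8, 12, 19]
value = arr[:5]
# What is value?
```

arr has length 7. The slice arr[:5] selects indices [0, 1, 2, 3, 4] (0->18, 1->2, 2->8, 3->1, 4->8), giving [18, 2, 8, 1, 8].

[18, 2, 8, 1, 8]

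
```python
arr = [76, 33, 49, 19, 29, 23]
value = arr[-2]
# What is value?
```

arr has length 6. Negative index -2 maps to positive index 6 + (-2) = 4. arr[4] = 29.

29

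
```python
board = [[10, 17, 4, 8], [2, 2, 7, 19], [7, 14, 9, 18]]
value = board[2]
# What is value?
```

board has 3 rows. Row 2 is [7, 14, 9, 18].

[7, 14, 9, 18]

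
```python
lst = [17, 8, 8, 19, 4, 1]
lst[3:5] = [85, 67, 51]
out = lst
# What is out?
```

lst starts as [17, 8, 8, 19, 4, 1] (length 6). The slice lst[3:5] covers indices [3, 4] with values [19, 4]. Replacing that slice with [85, 67, 51] (different length) produces [17, 8, 8, 85, 67, 51, 1].

[17, 8, 8, 85, 67, 51, 1]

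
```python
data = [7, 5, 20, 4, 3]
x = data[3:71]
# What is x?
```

data has length 5. The slice data[3:71] selects indices [3, 4] (3->4, 4->3), giving [4, 3].

[4, 3]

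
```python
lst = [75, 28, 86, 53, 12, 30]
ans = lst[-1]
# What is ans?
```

lst has length 6. Negative index -1 maps to positive index 6 + (-1) = 5. lst[5] = 30.

30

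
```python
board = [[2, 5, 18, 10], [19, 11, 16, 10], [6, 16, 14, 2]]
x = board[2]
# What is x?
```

board has 3 rows. Row 2 is [6, 16, 14, 2].

[6, 16, 14, 2]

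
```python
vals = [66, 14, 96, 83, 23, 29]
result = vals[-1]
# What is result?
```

vals has length 6. Negative index -1 maps to positive index 6 + (-1) = 5. vals[5] = 29.

29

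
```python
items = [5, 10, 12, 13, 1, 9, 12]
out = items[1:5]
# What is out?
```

items has length 7. The slice items[1:5] selects indices [1, 2, 3, 4] (1->10, 2->12, 3->13, 4->1), giving [10, 12, 13, 1].

[10, 12, 13, 1]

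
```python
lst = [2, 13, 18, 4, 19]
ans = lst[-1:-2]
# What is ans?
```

lst has length 5. The slice lst[-1:-2] resolves to an empty index range, so the result is [].

[]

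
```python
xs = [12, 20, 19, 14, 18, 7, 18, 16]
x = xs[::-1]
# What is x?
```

xs has length 8. The slice xs[::-1] selects indices [7, 6, 5, 4, 3, 2, 1, 0] (7->16, 6->18, 5->7, 4->18, 3->14, 2->19, 1->20, 0->12), giving [16, 18, 7, 18, 14, 19, 20, 12].

[16, 18, 7, 18, 14, 19, 20, 12]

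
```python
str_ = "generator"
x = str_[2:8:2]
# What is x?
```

str_ has length 9. The slice str_[2:8:2] selects indices [2, 4, 6] (2->'n', 4->'r', 6->'t'), giving 'nrt'.

'nrt'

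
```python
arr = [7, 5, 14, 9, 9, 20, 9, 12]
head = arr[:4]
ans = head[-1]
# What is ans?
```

arr has length 8. The slice arr[:4] selects indices [0, 1, 2, 3] (0->7, 1->5, 2->14, 3->9), giving [7, 5, 14, 9]. So head = [7, 5, 14, 9]. Then head[-1] = 9.

9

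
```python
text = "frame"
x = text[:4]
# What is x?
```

text has length 5. The slice text[:4] selects indices [0, 1, 2, 3] (0->'f', 1->'r', 2->'a', 3->'m'), giving 'fram'.

'fram'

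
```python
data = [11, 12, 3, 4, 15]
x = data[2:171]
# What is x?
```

data has length 5. The slice data[2:171] selects indices [2, 3, 4] (2->3, 3->4, 4->15), giving [3, 4, 15].

[3, 4, 15]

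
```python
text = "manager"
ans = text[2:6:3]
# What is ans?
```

text has length 7. The slice text[2:6:3] selects indices [2, 5] (2->'n', 5->'e'), giving 'ne'.

'ne'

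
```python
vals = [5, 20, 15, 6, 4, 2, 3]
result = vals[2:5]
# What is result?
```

vals has length 7. The slice vals[2:5] selects indices [2, 3, 4] (2->15, 3->6, 4->4), giving [15, 6, 4].

[15, 6, 4]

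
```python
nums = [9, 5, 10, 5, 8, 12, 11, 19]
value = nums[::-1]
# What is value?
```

nums has length 8. The slice nums[::-1] selects indices [7, 6, 5, 4, 3, 2, 1, 0] (7->19, 6->11, 5->12, 4->8, 3->5, 2->10, 1->5, 0->9), giving [19, 11, 12, 8, 5, 10, 5, 9].

[19, 11, 12, 8, 5, 10, 5, 9]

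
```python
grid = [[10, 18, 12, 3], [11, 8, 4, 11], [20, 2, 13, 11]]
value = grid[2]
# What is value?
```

grid has 3 rows. Row 2 is [20, 2, 13, 11].

[20, 2, 13, 11]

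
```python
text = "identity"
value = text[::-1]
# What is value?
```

text has length 8. The slice text[::-1] selects indices [7, 6, 5, 4, 3, 2, 1, 0] (7->'y', 6->'t', 5->'i', 4->'t', 3->'n', 2->'e', 1->'d', 0->'i'), giving 'ytitnedi'.

'ytitnedi'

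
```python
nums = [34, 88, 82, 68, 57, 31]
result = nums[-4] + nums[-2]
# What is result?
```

nums has length 6. Negative index -4 maps to positive index 6 + (-4) = 2. nums[2] = 82.
nums has length 6. Negative index -2 maps to positive index 6 + (-2) = 4. nums[4] = 57.
Sum: 82 + 57 = 139.

139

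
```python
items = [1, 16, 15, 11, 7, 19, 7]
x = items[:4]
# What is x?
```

items has length 7. The slice items[:4] selects indices [0, 1, 2, 3] (0->1, 1->16, 2->15, 3->11), giving [1, 16, 15, 11].

[1, 16, 15, 11]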